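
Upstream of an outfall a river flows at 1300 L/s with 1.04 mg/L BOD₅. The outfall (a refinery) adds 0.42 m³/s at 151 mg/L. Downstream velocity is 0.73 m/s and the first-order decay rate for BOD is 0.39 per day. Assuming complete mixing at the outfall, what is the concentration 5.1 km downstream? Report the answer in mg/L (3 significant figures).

36.5 mg/L

1300 L/s = 1.3 m³/s.
After complete mixing, C₀ = (0.42·151 + 1.3·1.04) / 1.72 = 37.66 mg/L.
Travel time t = 5100 m / 0.73 m/s = 6986 s = 0.08086 d.
C = 37.66·exp(−0.39·0.08086) = 37.66·0.969 = 36.49 mg/L.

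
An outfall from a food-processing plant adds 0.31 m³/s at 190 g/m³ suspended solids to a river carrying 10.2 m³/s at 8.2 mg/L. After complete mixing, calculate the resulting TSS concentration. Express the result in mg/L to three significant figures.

Flow-weighted mixing gives C = (0.31·190 + 10.2·8.2) / (0.31 + 10.2) = 142.5/10.51 = 13.56 mg/L.

13.6 mg/L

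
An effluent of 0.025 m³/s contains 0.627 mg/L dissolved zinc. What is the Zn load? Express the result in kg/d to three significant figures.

Mass flux = Q·C = 0.025 m³/s × 0.627 g/m³ = 0.01568 g/s.
= 0.01568 g/s × 86.4 = 1.354 kg/d.

1.35 kg/d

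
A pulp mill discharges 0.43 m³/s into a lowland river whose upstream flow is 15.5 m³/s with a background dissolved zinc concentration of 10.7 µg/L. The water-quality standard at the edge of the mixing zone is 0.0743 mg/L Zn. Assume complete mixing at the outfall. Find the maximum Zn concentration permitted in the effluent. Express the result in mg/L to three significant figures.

2.37 mg/L

10.7 µg/L = 0.0107 mg/L.
Mass balance: 0.0743·15.93 = 0.43·Cₑ + 15.5·0.0107.
Cₑ = (1.184 − 0.1658) / 0.43 = 2.367 mg/L.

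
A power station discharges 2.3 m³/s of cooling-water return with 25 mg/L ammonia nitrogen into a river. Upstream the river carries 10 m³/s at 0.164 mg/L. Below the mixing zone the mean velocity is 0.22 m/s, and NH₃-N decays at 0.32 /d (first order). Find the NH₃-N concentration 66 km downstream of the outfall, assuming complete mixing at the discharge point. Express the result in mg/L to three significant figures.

After complete mixing, C₀ = (2.3·25 + 10·0.164) / 12.3 = 4.808 mg/L.
Travel time t = 6.6e+04 m / 0.22 m/s = 3e+05 s = 3.472 d.
C = 4.808·exp(−0.32·3.472) = 4.808·0.3292 = 1.583 mg/L.

1.58 mg/L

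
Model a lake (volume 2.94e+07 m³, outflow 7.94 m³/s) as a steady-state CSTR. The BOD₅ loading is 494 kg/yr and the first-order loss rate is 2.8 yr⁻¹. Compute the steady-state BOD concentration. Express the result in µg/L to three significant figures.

Outflow Q = 7.94 m³/s × 3.156e+07 s/yr = 2.506e+08 m³/yr.
Steady-state CSTR mass balance: W = Q·C + k·V·C, so C = W/(Q + kV).
Q + kV = 2.506e+08 + 2.8·2.94e+07 = 3.329e+08 m³/yr.
C = 494/3.329e+08 = 1.484e-06 kg/m³ = 0.001484 mg/L = 1.484 µg/L.

1.48 µg/L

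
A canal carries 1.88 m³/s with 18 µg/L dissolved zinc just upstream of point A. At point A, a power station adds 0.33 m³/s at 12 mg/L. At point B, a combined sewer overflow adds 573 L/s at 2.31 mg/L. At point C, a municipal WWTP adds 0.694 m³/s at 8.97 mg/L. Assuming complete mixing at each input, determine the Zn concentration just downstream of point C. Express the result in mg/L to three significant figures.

18 µg/L = 0.018 mg/L.
After input A: C = (1.88·0.018 + 0.33·12) / 2.21 = 1.807 mg/L.
573 L/s = 0.573 m³/s.
After input B: C = (2.21·1.807 + 0.573·2.31) / 2.783 = 1.911 mg/L.
After input C: C = (2.783·1.911 + 0.694·8.97) / 3.477 = 3.32 mg/L.

3.32 mg/L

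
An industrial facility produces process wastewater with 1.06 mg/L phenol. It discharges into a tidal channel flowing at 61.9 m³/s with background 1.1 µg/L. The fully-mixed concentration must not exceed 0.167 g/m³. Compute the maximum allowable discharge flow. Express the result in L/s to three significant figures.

11500 L/s

1.1 µg/L = 0.0011 mg/L.
Mass balance at complete mixing: C_std·(Q_w + Q_r) = Q_w·C_e + Q_r·C_b.
Rearranging, Q_w = Q_r·(C_std − C_b)/(C_e − C_std) = 61.9·(0.167 − 0.0011) / (1.06 − 0.167) = 11.5 m³/s.
= 1.15e+04 L/s.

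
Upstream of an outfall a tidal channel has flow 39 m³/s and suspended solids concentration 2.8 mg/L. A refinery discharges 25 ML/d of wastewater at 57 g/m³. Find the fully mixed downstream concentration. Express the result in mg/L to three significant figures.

3.20 mg/L

25 ML/d = 0.2894 m³/s.
Flow-weighted mixing gives C = (0.2894·57 + 39·2.8) / (0.2894 + 39) = 125.7/39.29 = 3.199 mg/L.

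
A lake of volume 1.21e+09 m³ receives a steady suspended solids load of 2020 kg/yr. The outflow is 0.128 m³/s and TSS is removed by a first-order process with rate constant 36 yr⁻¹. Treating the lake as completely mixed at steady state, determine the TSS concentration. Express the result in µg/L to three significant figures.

Outflow Q = 0.128 m³/s × 3.156e+07 s/yr = 4.039e+06 m³/yr.
Steady-state CSTR mass balance: W = Q·C + k·V·C, so C = W/(Q + kV).
Q + kV = 4.039e+06 + 36·1.21e+09 = 4.356e+10 m³/yr.
C = 2020/4.356e+10 = 4.637e-08 kg/m³ = 4.637e-05 mg/L = 0.04637 µg/L.

0.0464 µg/L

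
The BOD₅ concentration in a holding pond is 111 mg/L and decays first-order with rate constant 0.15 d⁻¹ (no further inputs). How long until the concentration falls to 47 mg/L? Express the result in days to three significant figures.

t = ln(C₀/C)/k = ln(111/47)/0.15 = 0.8594/0.15 = 5.729 d.

5.73 d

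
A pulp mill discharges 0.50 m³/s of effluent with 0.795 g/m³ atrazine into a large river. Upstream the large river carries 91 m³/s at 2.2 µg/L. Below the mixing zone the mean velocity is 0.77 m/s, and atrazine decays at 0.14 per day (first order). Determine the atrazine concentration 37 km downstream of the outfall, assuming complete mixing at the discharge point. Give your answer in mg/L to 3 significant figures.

0.00604 mg/L

2.2 µg/L = 0.0022 mg/L.
After complete mixing, C₀ = (0.5·0.795 + 91·0.0022) / 91.5 = 0.006532 mg/L.
Travel time t = 3.7e+04 m / 0.77 m/s = 4.805e+04 s = 0.5562 d.
C = 0.006532·exp(−0.14·0.5562) = 0.006532·0.9251 = 0.006043 mg/L.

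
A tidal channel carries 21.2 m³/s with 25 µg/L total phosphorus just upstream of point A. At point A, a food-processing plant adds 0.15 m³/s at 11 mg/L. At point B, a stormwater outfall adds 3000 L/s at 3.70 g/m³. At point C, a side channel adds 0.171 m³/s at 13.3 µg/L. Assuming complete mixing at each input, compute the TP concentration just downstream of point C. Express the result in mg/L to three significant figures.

25 µg/L = 0.025 mg/L.
After input A: C = (21.2·0.025 + 0.15·11) / 21.35 = 0.1021 mg/L.
3000 L/s = 3 m³/s.
After input B: C = (21.35·0.1021 + 3·3.7) / 24.35 = 0.5454 mg/L.
13.3 µg/L = 0.0133 mg/L.
After input C: C = (24.35·0.5454 + 0.171·0.0133) / 24.52 = 0.5417 mg/L.

0.542 mg/L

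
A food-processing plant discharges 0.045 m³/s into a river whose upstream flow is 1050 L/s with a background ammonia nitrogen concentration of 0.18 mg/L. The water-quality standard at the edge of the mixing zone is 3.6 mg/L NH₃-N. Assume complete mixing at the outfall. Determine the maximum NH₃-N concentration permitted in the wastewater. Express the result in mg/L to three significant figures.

1050 L/s = 1.05 m³/s.
Mass balance: 3.6·1.095 = 0.045·Cₑ + 1.05·0.18.
Cₑ = (3.942 − 0.189) / 0.045 = 83.4 mg/L.

83.4 mg/L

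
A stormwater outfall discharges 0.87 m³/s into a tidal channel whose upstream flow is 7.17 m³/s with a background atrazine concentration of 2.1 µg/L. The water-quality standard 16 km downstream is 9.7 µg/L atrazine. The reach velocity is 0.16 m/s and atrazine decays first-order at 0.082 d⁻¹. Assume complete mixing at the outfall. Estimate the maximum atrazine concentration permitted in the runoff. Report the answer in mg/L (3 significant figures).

0.0813 mg/L

2.1 µg/L = 0.0021 mg/L.
9.7 µg/L = 0.0097 mg/L.
Travel time to the compliance point: t = 1.6e+04/0.16 = 1e+05 s = 1.157 d; decay factor exp(−0.082·1.157) = 0.9095.
So the concentration just after mixing may be at most 0.0097/0.9095 = 0.01067 mg/L.
Mass balance: 0.01067·8.04 = 0.87·Cₑ + 7.17·0.0021.
Cₑ = (0.08575 − 0.01506) / 0.87 = 0.08126 mg/L.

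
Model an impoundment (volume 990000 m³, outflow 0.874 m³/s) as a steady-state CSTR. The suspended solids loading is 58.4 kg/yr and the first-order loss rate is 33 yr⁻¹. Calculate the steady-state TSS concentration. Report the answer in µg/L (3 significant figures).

0.969 µg/L

Outflow Q = 0.874 m³/s × 3.156e+07 s/yr = 2.758e+07 m³/yr.
Steady-state CSTR mass balance: W = Q·C + k·V·C, so C = W/(Q + kV).
Q + kV = 2.758e+07 + 33·990000 = 6.025e+07 m³/yr.
C = 58.4/6.025e+07 = 9.693e-07 kg/m³ = 0.0009693 mg/L = 0.9693 µg/L.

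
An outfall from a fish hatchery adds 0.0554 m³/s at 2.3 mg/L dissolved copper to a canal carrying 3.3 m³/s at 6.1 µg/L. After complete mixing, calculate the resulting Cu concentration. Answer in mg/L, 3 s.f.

6.1 µg/L = 0.0061 mg/L.
Conservation of mass across the mixing zone: C = (0.0554·2.3 + 3.3·0.0061) / (0.0554 + 3.3) = 0.1475/3.355 = 0.04397 mg/L.

0.0440 mg/L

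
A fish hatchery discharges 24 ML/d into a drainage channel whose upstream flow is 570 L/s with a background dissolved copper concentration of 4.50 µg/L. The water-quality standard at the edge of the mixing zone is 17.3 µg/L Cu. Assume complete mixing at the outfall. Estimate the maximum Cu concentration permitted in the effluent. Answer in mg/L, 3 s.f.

24 ML/d = 0.2778 m³/s.
570 L/s = 0.57 m³/s.
4.50 µg/L = 0.0045 mg/L.
17.3 µg/L = 0.0173 mg/L.
Mass balance: 0.0173·0.8478 = 0.2778·Cₑ + 0.57·0.0045.
Cₑ = (0.01467 − 0.002565) / 0.2778 = 0.04357 mg/L.

0.0436 mg/L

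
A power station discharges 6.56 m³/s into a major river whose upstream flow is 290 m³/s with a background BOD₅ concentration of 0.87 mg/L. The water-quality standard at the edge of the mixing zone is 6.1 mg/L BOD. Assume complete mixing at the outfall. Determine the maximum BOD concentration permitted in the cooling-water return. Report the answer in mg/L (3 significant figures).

Mass balance: 6.1·296.6 = 6.56·Cₑ + 290·0.87.
Cₑ = (1809 − 252.3) / 6.56 = 237.3 mg/L.

237 mg/L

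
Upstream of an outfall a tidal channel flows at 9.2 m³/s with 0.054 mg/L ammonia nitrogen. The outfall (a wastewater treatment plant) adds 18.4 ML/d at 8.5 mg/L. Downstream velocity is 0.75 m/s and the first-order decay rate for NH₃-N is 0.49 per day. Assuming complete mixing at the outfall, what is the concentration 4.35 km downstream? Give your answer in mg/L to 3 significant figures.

18.4 ML/d = 0.213 m³/s.
After complete mixing, C₀ = (0.213·8.5 + 9.2·0.054) / 9.413 = 0.2451 mg/L.
Travel time t = 4350 m / 0.75 m/s = 5800 s = 0.06713 d.
C = 0.2451·exp(−0.49·0.06713) = 0.2451·0.9676 = 0.2372 mg/L.

0.237 mg/L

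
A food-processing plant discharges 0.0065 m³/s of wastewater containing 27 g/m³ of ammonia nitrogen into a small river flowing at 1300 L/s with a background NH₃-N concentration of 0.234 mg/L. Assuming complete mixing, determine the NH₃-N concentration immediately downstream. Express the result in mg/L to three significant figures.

0.367 mg/L

1300 L/s = 1.3 m³/s.
By mass balance at complete mixing, C = (0.0065·27 + 1.3·0.234) / (0.0065 + 1.3) = 0.4797/1.306 = 0.3672 mg/L.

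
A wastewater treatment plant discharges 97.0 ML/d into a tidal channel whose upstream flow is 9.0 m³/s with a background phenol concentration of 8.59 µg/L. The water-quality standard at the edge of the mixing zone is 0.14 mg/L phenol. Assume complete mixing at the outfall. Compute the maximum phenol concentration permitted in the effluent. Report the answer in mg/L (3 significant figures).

1.19 mg/L

97.0 ML/d = 1.123 m³/s.
8.59 µg/L = 0.00859 mg/L.
Mass balance: 0.14·10.12 = 1.123·Cₑ + 9·0.00859.
Cₑ = (1.417 − 0.07731) / 1.123 = 1.193 mg/L.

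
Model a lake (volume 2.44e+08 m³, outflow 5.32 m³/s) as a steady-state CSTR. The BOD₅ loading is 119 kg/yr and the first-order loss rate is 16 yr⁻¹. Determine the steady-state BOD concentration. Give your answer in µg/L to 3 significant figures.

0.0292 µg/L

Outflow Q = 5.32 m³/s × 3.156e+07 s/yr = 1.679e+08 m³/yr.
Steady-state CSTR mass balance: W = Q·C + k·V·C, so C = W/(Q + kV).
Q + kV = 1.679e+08 + 16·2.44e+08 = 4.072e+09 m³/yr.
C = 119/4.072e+09 = 2.922e-08 kg/m³ = 2.922e-05 mg/L = 0.02922 µg/L.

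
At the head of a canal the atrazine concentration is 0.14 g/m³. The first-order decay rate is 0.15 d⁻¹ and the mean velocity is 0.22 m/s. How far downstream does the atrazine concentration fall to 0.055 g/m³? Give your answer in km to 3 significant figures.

118 km

From C = C₀·e^(−kt), t = ln(C₀/C)/k = ln(0.14/0.055)/0.15 = 0.9343/0.15 = 6.229 d.
Distance = v·t = 0.22 m/s × 5.382e+05 s = 1.184e+05 m = 118.4 km.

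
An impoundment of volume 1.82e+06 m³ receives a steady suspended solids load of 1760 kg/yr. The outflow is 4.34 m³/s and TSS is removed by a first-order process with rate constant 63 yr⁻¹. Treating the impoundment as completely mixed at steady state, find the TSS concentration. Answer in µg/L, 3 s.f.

6.99 µg/L

Outflow Q = 4.34 m³/s × 3.156e+07 s/yr = 1.37e+08 m³/yr.
Steady-state CSTR mass balance: W = Q·C + k·V·C, so C = W/(Q + kV).
Q + kV = 1.37e+08 + 63·1.82e+06 = 2.516e+08 m³/yr.
C = 1760/2.516e+08 = 6.995e-06 kg/m³ = 0.006995 mg/L = 6.995 µg/L.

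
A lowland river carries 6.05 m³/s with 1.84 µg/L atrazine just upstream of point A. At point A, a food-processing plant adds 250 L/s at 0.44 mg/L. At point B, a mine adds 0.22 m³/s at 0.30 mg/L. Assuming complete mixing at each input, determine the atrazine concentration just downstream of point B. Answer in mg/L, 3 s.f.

0.0287 mg/L

1.84 µg/L = 0.00184 mg/L.
250 L/s = 0.25 m³/s.
After input A: C = (6.05·0.00184 + 0.25·0.44) / 6.3 = 0.01923 mg/L.
After input B: C = (6.3·0.01923 + 0.22·0.3) / 6.52 = 0.0287 mg/L.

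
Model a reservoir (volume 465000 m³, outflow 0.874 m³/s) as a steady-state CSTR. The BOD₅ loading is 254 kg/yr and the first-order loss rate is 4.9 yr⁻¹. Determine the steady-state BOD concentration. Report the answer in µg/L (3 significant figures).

Outflow Q = 0.874 m³/s × 3.156e+07 s/yr = 2.758e+07 m³/yr.
Steady-state CSTR mass balance: W = Q·C + k·V·C, so C = W/(Q + kV).
Q + kV = 2.758e+07 + 4.9·465000 = 2.986e+07 m³/yr.
C = 254/2.986e+07 = 8.506e-06 kg/m³ = 0.008506 mg/L = 8.506 µg/L.

8.51 µg/L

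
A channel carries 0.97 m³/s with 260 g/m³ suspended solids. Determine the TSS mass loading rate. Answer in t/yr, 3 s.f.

Mass flux = Q·C = 0.97 m³/s × 260 g/m³ = 252.2 g/s.
= 252.2 g/s × 31.56 = 7959 t/yr.

7960 t/yr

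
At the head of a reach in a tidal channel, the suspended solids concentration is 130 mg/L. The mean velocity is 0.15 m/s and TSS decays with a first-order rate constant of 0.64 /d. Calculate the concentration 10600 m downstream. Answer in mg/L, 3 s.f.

77.0 mg/L

Travel time t = 10600 m / 0.15 m/s = 1.06e+04/0.15 = 7.067e+04 s = 0.8179 d.
First-order decay: C = 130·exp(−0.64·0.8179) = 130·0.5925 = 77.02 mg/L.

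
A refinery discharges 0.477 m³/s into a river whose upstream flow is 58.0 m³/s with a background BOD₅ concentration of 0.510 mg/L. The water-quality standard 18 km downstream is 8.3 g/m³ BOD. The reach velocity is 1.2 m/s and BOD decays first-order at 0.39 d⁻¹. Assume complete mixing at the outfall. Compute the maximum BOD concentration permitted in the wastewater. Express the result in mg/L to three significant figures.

Travel time to the compliance point: t = 1.8e+04/1.2 = 1.5e+04 s = 0.1736 d; decay factor exp(−0.39·0.1736) = 0.9345.
So the concentration just after mixing may be at most 8.3/0.9345 = 8.881 mg/L.
Mass balance: 8.881·58.48 = 0.477·Cₑ + 58·0.51.
Cₑ = (519.4 − 29.58) / 0.477 = 1027 mg/L.

1030 mg/L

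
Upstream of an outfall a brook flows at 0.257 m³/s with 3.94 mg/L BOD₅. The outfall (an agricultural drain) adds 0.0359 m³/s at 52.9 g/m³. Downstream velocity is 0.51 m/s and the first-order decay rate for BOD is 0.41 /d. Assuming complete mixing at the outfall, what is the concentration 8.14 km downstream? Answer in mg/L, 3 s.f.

9.22 mg/L

After complete mixing, C₀ = (0.0359·52.9 + 0.257·3.94) / 0.2929 = 9.941 mg/L.
Travel time t = 8140 m / 0.51 m/s = 1.596e+04 s = 0.1847 d.
C = 9.941·exp(−0.41·0.1847) = 9.941·0.9271 = 9.216 mg/L.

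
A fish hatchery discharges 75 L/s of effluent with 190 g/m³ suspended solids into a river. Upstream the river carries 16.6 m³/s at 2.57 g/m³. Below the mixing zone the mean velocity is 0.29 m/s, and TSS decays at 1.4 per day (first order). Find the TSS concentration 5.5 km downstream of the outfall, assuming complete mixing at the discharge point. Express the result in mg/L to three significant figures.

2.51 mg/L

75 L/s = 0.075 m³/s.
After complete mixing, C₀ = (0.075·190 + 16.6·2.57) / 16.68 = 3.413 mg/L.
Travel time t = 5500 m / 0.29 m/s = 1.897e+04 s = 0.2195 d.
C = 3.413·exp(−1.4·0.2195) = 3.413·0.7354 = 2.51 mg/L.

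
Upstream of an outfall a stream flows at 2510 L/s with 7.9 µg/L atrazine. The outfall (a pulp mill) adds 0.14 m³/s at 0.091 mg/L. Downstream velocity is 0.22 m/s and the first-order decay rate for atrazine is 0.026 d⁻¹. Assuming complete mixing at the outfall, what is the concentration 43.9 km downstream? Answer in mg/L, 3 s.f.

0.0116 mg/L

2510 L/s = 2.51 m³/s.
7.9 µg/L = 0.0079 mg/L.
After complete mixing, C₀ = (0.14·0.091 + 2.51·0.0079) / 2.65 = 0.01229 mg/L.
Travel time t = 4.39e+04 m / 0.22 m/s = 1.995e+05 s = 2.31 d.
C = 0.01229·exp(−0.026·2.31) = 0.01229·0.9417 = 0.01157 mg/L.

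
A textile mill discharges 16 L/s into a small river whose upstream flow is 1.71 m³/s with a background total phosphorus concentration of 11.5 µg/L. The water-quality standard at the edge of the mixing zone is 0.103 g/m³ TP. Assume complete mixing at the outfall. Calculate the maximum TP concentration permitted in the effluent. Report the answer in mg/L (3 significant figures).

9.88 mg/L

16 L/s = 0.016 m³/s.
11.5 µg/L = 0.0115 mg/L.
Mass balance: 0.103·1.726 = 0.016·Cₑ + 1.71·0.0115.
Cₑ = (0.1778 − 0.01966) / 0.016 = 9.882 mg/L.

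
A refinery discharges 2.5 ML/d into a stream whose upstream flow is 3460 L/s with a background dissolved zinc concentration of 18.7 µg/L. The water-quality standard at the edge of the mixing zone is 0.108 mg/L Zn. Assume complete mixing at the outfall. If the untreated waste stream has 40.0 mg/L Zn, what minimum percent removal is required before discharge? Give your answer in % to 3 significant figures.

73.0 %

2.5 ML/d = 0.02894 m³/s.
3460 L/s = 3.46 m³/s.
18.7 µg/L = 0.0187 mg/L.
Mass balance: 0.108·3.489 = 0.02894·Cₑ + 3.46·0.0187.
Cₑ = (0.3768 − 0.0647) / 0.02894 = 10.79 mg/L.
Required removal = 1 − 10.79/40.0 = 73.03 %.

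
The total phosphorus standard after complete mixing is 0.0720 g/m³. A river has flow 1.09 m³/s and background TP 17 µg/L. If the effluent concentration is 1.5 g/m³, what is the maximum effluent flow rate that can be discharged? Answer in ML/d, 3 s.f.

3.63 ML/d

17 µg/L = 0.017 mg/L.
Mass balance at complete mixing: C_std·(Q_w + Q_r) = Q_w·C_e + Q_r·C_b.
Rearranging, Q_w = Q_r·(C_std − C_b)/(C_e − C_std) = 1.09·(0.072 − 0.017) / (1.5 − 0.072) = 0.04198 m³/s.
= 3.627 ML/d.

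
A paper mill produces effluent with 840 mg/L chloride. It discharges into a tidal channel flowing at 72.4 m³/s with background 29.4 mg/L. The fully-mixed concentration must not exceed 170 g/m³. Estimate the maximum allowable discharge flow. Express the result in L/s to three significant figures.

15200 L/s

Mass balance at complete mixing: C_std·(Q_w + Q_r) = Q_w·C_e + Q_r·C_b.
Rearranging, Q_w = Q_r·(C_std − C_b)/(C_e − C_std) = 72.4·(170 − 29.4) / (840 − 170) = 15.19 m³/s.
= 1.519e+04 L/s.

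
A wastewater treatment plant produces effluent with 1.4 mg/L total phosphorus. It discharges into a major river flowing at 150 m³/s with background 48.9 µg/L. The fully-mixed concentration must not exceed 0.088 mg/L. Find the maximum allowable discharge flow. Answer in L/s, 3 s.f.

48.9 µg/L = 0.0489 mg/L.
Mass balance at complete mixing: C_std·(Q_w + Q_r) = Q_w·C_e + Q_r·C_b.
Rearranging, Q_w = Q_r·(C_std − C_b)/(C_e − C_std) = 150·(0.088 − 0.0489) / (1.4 − 0.088) = 4.47 m³/s.
= 4470 L/s.

4470 L/s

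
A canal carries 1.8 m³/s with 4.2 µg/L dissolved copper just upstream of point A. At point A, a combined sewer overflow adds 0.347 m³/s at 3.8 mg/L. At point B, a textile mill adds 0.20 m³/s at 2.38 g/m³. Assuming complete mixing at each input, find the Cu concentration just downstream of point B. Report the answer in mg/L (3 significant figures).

0.768 mg/L

4.2 µg/L = 0.0042 mg/L.
After input A: C = (1.8·0.0042 + 0.347·3.8) / 2.147 = 0.6177 mg/L.
After input B: C = (2.147·0.6177 + 0.2·2.38) / 2.347 = 0.7679 mg/L.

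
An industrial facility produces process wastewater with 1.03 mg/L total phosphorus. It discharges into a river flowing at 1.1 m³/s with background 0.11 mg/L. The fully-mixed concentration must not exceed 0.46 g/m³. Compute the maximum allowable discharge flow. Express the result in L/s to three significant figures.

675 L/s

Mass balance at complete mixing: C_std·(Q_w + Q_r) = Q_w·C_e + Q_r·C_b.
Rearranging, Q_w = Q_r·(C_std − C_b)/(C_e − C_std) = 1.1·(0.46 − 0.11) / (1.03 − 0.46) = 0.6754 m³/s.
= 675.4 L/s.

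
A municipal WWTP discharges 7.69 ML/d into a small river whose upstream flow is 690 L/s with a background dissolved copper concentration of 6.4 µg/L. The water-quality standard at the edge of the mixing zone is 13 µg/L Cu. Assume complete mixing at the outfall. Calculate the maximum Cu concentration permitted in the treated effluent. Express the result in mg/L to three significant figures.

0.0642 mg/L

7.69 ML/d = 0.089 m³/s.
690 L/s = 0.69 m³/s.
6.4 µg/L = 0.0064 mg/L.
13 µg/L = 0.013 mg/L.
Mass balance: 0.013·0.779 = 0.089·Cₑ + 0.69·0.0064.
Cₑ = (0.01013 − 0.004416) / 0.089 = 0.06417 mg/L.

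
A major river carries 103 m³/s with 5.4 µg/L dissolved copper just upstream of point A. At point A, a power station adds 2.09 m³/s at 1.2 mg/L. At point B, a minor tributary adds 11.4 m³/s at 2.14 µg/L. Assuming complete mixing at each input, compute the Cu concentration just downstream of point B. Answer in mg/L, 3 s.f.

0.0265 mg/L

5.4 µg/L = 0.0054 mg/L.
After input A: C = (103·0.0054 + 2.09·1.2) / 105.1 = 0.02916 mg/L.
2.14 µg/L = 0.00214 mg/L.
After input B: C = (105.1·0.02916 + 11.4·0.00214) / 116.5 = 0.02651 mg/L.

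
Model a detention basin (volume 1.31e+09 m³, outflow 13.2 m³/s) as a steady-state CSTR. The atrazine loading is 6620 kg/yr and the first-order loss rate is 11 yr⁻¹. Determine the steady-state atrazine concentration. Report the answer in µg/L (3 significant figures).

0.446 µg/L

Outflow Q = 13.2 m³/s × 3.156e+07 s/yr = 4.166e+08 m³/yr.
Steady-state CSTR mass balance: W = Q·C + k·V·C, so C = W/(Q + kV).
Q + kV = 4.166e+08 + 11·1.31e+09 = 1.483e+10 m³/yr.
C = 6620/1.483e+10 = 4.465e-07 kg/m³ = 0.0004465 mg/L = 0.4465 µg/L.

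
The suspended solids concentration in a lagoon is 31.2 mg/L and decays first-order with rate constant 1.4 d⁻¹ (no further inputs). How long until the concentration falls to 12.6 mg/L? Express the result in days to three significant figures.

0.648 d

t = ln(C₀/C)/k = ln(31.2/12.6)/1.4 = 0.9067/1.4 = 0.6477 d.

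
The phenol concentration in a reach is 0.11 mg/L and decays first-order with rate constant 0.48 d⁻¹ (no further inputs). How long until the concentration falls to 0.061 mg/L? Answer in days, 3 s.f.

1.23 d

t = ln(C₀/C)/k = ln(0.11/0.061)/0.48 = 0.5896/0.48 = 1.228 d.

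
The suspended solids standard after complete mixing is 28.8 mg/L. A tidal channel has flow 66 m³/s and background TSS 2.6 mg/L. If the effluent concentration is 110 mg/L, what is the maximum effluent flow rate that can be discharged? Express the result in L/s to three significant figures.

21300 L/s

Mass balance at complete mixing: C_std·(Q_w + Q_r) = Q_w·C_e + Q_r·C_b.
Rearranging, Q_w = Q_r·(C_std − C_b)/(C_e − C_std) = 66·(28.8 − 2.6) / (110 − 28.8) = 21.3 m³/s.
= 2.13e+04 L/s.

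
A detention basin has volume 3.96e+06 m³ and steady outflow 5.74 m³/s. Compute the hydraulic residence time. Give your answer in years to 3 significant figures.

0.0219 yr

Q = 5.74 m³/s × 3.156e+07 s/yr = 1.811e+08 m³/yr.
Hydraulic residence time τ = V/Q = 3.96e+06/1.811e+08 = 0.02186 yr.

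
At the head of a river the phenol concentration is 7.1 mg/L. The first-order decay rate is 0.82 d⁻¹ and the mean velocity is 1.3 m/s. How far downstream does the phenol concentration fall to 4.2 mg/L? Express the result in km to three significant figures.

From C = C₀·e^(−kt), t = ln(C₀/C)/k = ln(7.1/4.2)/0.82 = 0.525/0.82 = 0.6403 d.
Distance = v·t = 1.3 m/s × 5.532e+04 s = 7.191e+04 m = 71.91 km.

71.9 km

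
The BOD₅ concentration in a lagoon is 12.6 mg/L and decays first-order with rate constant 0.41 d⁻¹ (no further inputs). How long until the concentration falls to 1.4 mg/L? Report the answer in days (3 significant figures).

t = ln(C₀/C)/k = ln(12.6/1.4)/0.41 = 2.197/0.41 = 5.359 d.

5.36 d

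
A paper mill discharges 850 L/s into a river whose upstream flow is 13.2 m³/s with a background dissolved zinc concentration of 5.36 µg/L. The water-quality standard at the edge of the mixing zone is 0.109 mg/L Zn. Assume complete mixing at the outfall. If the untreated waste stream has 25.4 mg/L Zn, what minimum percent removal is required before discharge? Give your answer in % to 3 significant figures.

93.2 %

850 L/s = 0.85 m³/s.
5.36 µg/L = 0.00536 mg/L.
Mass balance: 0.109·14.05 = 0.85·Cₑ + 13.2·0.00536.
Cₑ = (1.531 − 0.07075) / 0.85 = 1.718 mg/L.
Required removal = 1 − 1.718/25.4 = 93.23 %.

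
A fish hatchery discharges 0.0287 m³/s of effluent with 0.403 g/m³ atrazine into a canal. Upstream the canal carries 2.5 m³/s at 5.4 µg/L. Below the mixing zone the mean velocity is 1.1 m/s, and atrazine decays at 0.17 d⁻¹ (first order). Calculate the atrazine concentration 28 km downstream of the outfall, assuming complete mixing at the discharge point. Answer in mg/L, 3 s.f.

0.00943 mg/L

5.4 µg/L = 0.0054 mg/L.
After complete mixing, C₀ = (0.0287·0.403 + 2.5·0.0054) / 2.529 = 0.009913 mg/L.
Travel time t = 2.8e+04 m / 1.1 m/s = 2.545e+04 s = 0.2946 d.
C = 0.009913·exp(−0.17·0.2946) = 0.009913·0.9511 = 0.009428 mg/L.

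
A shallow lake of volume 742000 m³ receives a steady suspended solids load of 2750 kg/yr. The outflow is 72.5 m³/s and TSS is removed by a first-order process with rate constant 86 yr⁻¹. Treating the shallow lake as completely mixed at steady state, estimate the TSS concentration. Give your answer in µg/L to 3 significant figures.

Outflow Q = 72.5 m³/s × 3.156e+07 s/yr = 2.288e+09 m³/yr.
Steady-state CSTR mass balance: W = Q·C + k·V·C, so C = W/(Q + kV).
Q + kV = 2.288e+09 + 86·742000 = 2.352e+09 m³/yr.
C = 2750/2.352e+09 = 1.169e-06 kg/m³ = 0.001169 mg/L = 1.169 µg/L.

1.17 µg/L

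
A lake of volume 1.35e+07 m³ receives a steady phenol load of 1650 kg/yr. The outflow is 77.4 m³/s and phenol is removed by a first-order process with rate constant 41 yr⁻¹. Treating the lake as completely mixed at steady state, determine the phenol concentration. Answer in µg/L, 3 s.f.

Outflow Q = 77.4 m³/s × 3.156e+07 s/yr = 2.443e+09 m³/yr.
Steady-state CSTR mass balance: W = Q·C + k·V·C, so C = W/(Q + kV).
Q + kV = 2.443e+09 + 41·1.35e+07 = 2.996e+09 m³/yr.
C = 1650/2.996e+09 = 5.507e-07 kg/m³ = 0.0005507 mg/L = 0.5507 µg/L.

0.551 µg/L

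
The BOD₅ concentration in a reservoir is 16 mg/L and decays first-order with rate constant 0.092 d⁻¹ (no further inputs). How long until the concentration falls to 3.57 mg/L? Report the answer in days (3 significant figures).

16.3 d

t = ln(C₀/C)/k = ln(16/3.57)/0.092 = 1.5/0.092 = 16.3 d.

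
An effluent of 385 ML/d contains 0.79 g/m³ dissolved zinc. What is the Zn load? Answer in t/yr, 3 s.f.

385 ML/d = 4.456 m³/s.
Mass flux = Q·C = 4.456 m³/s × 0.79 g/m³ = 3.52 g/s.
= 3.52 g/s × 31.56 = 111.1 t/yr.

111 t/yr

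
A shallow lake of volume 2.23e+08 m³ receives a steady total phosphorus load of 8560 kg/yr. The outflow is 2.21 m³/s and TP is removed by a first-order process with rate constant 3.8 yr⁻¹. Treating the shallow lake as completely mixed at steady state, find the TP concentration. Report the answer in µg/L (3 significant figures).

9.33 µg/L

Outflow Q = 2.21 m³/s × 3.156e+07 s/yr = 6.974e+07 m³/yr.
Steady-state CSTR mass balance: W = Q·C + k·V·C, so C = W/(Q + kV).
Q + kV = 6.974e+07 + 3.8·2.23e+08 = 9.171e+08 m³/yr.
C = 8560/9.171e+08 = 9.333e-06 kg/m³ = 0.009333 mg/L = 9.333 µg/L.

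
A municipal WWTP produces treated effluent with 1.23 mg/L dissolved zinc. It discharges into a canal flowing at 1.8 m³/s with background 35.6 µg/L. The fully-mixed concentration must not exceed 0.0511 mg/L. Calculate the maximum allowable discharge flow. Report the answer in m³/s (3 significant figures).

0.0237 m³/s

35.6 µg/L = 0.0356 mg/L.
Mass balance at complete mixing: C_std·(Q_w + Q_r) = Q_w·C_e + Q_r·C_b.
Rearranging, Q_w = Q_r·(C_std − C_b)/(C_e − C_std) = 1.8·(0.0511 − 0.0356) / (1.23 − 0.0511) = 0.02367 m³/s.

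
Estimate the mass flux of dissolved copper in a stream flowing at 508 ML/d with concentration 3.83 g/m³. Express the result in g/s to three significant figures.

508 ML/d = 5.88 m³/s.
Mass flux = Q·C = 5.88 m³/s × 3.83 g/m³ = 22.52 g/s.

22.5 g/s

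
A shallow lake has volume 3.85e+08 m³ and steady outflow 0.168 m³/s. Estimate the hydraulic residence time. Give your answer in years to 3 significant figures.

72.6 yr

Q = 0.168 m³/s × 3.156e+07 s/yr = 5.302e+06 m³/yr.
Hydraulic residence time τ = V/Q = 3.85e+08/5.302e+06 = 72.62 yr.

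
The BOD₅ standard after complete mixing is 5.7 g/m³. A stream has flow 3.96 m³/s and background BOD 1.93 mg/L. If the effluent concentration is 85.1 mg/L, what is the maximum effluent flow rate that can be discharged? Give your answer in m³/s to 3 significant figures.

0.188 m³/s

Mass balance at complete mixing: C_std·(Q_w + Q_r) = Q_w·C_e + Q_r·C_b.
Rearranging, Q_w = Q_r·(C_std − C_b)/(C_e − C_std) = 3.96·(5.7 − 1.93) / (85.1 − 5.7) = 0.188 m³/s.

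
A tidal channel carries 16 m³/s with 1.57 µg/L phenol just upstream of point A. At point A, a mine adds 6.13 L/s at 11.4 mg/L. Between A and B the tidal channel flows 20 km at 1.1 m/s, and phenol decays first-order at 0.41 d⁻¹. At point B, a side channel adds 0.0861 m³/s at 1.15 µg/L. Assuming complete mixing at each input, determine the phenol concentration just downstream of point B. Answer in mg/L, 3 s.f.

0.00542 mg/L

1.57 µg/L = 0.00157 mg/L.
6.13 L/s = 0.00613 m³/s.
After input A: C = (16·0.00157 + 0.00613·11.4) / 16.01 = 0.005935 mg/L.
Over the 20 km reach to input B (t = 1.818e+04 s = 0.2104 d), decay gives C = 0.005935·exp(−0.41·0.2104) = 0.005445 mg/L.
1.15 µg/L = 0.00115 mg/L.
After input B: C = (16.01·0.005445 + 0.0861·0.00115) / 16.09 = 0.005422 mg/L.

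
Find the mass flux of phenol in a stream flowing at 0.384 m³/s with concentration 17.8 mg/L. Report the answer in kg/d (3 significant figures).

591 kg/d

Mass flux = Q·C = 0.384 m³/s × 17.8 g/m³ = 6.835 g/s.
= 6.835 g/s × 86.4 = 590.6 kg/d.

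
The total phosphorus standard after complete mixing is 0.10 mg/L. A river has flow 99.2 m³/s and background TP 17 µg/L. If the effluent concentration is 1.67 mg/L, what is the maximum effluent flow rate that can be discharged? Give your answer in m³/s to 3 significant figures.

17 µg/L = 0.017 mg/L.
Mass balance at complete mixing: C_std·(Q_w + Q_r) = Q_w·C_e + Q_r·C_b.
Rearranging, Q_w = Q_r·(C_std − C_b)/(C_e − C_std) = 99.2·(0.1 − 0.017) / (1.67 − 0.1) = 5.244 m³/s.

5.24 m³/s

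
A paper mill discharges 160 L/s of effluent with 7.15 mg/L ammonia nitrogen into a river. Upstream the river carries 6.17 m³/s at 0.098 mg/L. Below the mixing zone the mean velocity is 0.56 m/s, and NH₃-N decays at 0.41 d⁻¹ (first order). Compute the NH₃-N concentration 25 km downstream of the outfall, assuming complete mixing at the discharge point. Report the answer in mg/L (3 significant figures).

0.224 mg/L

160 L/s = 0.16 m³/s.
After complete mixing, C₀ = (0.16·7.15 + 6.17·0.098) / 6.33 = 0.2762 mg/L.
Travel time t = 2.5e+04 m / 0.56 m/s = 4.464e+04 s = 0.5167 d.
C = 0.2762·exp(−0.41·0.5167) = 0.2762·0.8091 = 0.2235 mg/L.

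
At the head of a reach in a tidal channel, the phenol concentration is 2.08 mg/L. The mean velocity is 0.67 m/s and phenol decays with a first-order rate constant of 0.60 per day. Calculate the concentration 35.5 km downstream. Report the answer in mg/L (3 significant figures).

Travel time t = 35.5 km / 0.67 m/s = 3.55e+04/0.67 = 5.299e+04 s = 0.6133 d.
First-order decay: C = 2.08·exp(−0.60·0.6133) = 2.08·0.6922 = 1.44 mg/L.

1.44 mg/L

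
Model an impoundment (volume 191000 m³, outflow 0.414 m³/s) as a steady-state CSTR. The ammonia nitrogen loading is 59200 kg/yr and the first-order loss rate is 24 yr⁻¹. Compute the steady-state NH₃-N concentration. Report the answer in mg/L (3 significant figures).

3.35 mg/L

Outflow Q = 0.414 m³/s × 3.156e+07 s/yr = 1.306e+07 m³/yr.
Steady-state CSTR mass balance: W = Q·C + k·V·C, so C = W/(Q + kV).
Q + kV = 1.306e+07 + 24·191000 = 1.765e+07 m³/yr.
C = 59200/1.765e+07 = 0.003354 kg/m³ = 3.354 mg/L.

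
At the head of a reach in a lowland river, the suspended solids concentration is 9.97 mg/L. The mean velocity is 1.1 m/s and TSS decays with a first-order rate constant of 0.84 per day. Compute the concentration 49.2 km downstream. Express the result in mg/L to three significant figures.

6.45 mg/L

Travel time t = 49.2 km / 1.1 m/s = 4.92e+04/1.1 = 4.473e+04 s = 0.5177 d.
First-order decay: C = 9.97·exp(−0.84·0.5177) = 9.97·0.6474 = 6.454 mg/L.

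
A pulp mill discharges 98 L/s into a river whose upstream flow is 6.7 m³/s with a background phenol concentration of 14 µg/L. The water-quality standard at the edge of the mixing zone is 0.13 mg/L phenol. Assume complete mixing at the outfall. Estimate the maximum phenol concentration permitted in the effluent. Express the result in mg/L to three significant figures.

98 L/s = 0.098 m³/s.
14 µg/L = 0.014 mg/L.
Mass balance: 0.13·6.798 = 0.098·Cₑ + 6.7·0.014.
Cₑ = (0.8837 − 0.0938) / 0.098 = 8.061 mg/L.

8.06 mg/L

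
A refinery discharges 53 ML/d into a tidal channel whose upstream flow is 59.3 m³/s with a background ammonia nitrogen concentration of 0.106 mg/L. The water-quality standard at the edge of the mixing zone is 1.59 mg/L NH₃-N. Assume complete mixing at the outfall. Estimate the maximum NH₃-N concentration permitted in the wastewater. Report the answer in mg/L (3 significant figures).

53 ML/d = 0.6134 m³/s.
Mass balance: 1.59·59.91 = 0.6134·Cₑ + 59.3·0.106.
Cₑ = (95.26 − 6.286) / 0.6134 = 145 mg/L.

145 mg/L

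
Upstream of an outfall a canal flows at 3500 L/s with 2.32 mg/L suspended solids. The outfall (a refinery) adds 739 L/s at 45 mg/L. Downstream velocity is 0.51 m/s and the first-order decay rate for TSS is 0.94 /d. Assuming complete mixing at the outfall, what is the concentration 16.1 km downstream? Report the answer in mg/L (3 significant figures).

6.92 mg/L

739 L/s = 0.739 m³/s.
3500 L/s = 3.5 m³/s.
After complete mixing, C₀ = (0.739·45 + 3.5·2.32) / 4.239 = 9.761 mg/L.
Travel time t = 1.61e+04 m / 0.51 m/s = 3.157e+04 s = 0.3654 d.
C = 9.761·exp(−0.94·0.3654) = 9.761·0.7093 = 6.923 mg/L.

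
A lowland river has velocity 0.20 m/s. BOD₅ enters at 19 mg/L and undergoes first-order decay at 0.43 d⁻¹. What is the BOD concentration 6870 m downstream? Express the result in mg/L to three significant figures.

16.0 mg/L

Travel time t = 6870 m / 0.20 m/s = 6870/0.20 = 3.435e+04 s = 0.3976 d.
First-order decay: C = 19·exp(−0.43·0.3976) = 19·0.8429 = 16.01 mg/L.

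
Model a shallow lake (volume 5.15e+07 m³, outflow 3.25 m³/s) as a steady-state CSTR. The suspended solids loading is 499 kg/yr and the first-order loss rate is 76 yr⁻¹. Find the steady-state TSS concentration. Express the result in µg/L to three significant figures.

0.124 µg/L

Outflow Q = 3.25 m³/s × 3.156e+07 s/yr = 1.026e+08 m³/yr.
Steady-state CSTR mass balance: W = Q·C + k·V·C, so C = W/(Q + kV).
Q + kV = 1.026e+08 + 76·5.15e+07 = 4.017e+09 m³/yr.
C = 499/4.017e+09 = 1.242e-07 kg/m³ = 0.0001242 mg/L = 0.1242 µg/L.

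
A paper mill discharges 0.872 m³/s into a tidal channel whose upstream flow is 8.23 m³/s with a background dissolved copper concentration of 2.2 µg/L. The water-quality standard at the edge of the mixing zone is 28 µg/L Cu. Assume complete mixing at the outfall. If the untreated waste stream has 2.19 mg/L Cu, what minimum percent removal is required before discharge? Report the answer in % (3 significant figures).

87.6 %

2.2 µg/L = 0.0022 mg/L.
28 µg/L = 0.028 mg/L.
Mass balance: 0.028·9.102 = 0.872·Cₑ + 8.23·0.0022.
Cₑ = (0.2549 − 0.01811) / 0.872 = 0.2715 mg/L.
Required removal = 1 − 0.2715/2.19 = 87.6 %.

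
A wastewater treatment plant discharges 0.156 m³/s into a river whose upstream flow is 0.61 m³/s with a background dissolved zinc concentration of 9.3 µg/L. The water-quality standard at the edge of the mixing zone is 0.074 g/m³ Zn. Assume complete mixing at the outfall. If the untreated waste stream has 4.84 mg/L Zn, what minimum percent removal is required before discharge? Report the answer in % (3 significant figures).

93.2 %

9.3 µg/L = 0.0093 mg/L.
Mass balance: 0.074·0.766 = 0.156·Cₑ + 0.61·0.0093.
Cₑ = (0.05668 − 0.005673) / 0.156 = 0.327 mg/L.
Required removal = 1 − 0.327/4.84 = 93.24 %.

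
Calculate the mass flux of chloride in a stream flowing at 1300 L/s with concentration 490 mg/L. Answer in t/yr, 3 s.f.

20100 t/yr

1300 L/s = 1.3 m³/s.
Mass flux = Q·C = 1.3 m³/s × 490 g/m³ = 637 g/s.
= 637 g/s × 31.56 = 2.01e+04 t/yr.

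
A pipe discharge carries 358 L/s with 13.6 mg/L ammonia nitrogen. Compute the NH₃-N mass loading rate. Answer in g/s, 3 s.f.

4.87 g/s

358 L/s = 0.358 m³/s.
Mass flux = Q·C = 0.358 m³/s × 13.6 g/m³ = 4.869 g/s.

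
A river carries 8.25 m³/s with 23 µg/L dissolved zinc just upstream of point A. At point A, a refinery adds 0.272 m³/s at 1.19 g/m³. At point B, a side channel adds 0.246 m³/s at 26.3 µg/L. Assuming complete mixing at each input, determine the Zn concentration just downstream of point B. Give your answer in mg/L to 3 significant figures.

0.0593 mg/L

23 µg/L = 0.023 mg/L.
After input A: C = (8.25·0.023 + 0.272·1.19) / 8.522 = 0.06025 mg/L.
26.3 µg/L = 0.0263 mg/L.
After input B: C = (8.522·0.06025 + 0.246·0.0263) / 8.768 = 0.0593 mg/L.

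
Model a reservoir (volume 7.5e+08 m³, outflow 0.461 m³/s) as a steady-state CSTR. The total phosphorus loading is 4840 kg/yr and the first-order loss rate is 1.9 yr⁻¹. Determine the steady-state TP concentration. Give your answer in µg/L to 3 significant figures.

3.36 µg/L

Outflow Q = 0.461 m³/s × 3.156e+07 s/yr = 1.455e+07 m³/yr.
Steady-state CSTR mass balance: W = Q·C + k·V·C, so C = W/(Q + kV).
Q + kV = 1.455e+07 + 1.9·7.5e+08 = 1.44e+09 m³/yr.
C = 4840/1.44e+09 = 3.362e-06 kg/m³ = 0.003362 mg/L = 3.362 µg/L.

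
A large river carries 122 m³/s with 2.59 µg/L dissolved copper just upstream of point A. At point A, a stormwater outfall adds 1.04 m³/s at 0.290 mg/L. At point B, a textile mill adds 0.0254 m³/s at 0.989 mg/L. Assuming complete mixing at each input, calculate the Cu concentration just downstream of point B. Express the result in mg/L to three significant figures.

0.00522 mg/L

2.59 µg/L = 0.00259 mg/L.
After input A: C = (122·0.00259 + 1.04·0.29) / 123 = 0.005019 mg/L.
After input B: C = (123·0.005019 + 0.0254·0.989) / 123.1 = 0.005222 mg/L.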